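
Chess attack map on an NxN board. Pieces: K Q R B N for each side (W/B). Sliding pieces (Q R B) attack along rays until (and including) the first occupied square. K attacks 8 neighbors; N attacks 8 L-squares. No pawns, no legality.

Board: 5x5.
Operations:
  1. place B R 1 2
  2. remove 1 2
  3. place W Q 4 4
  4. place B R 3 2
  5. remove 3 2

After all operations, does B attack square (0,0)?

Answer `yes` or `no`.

Op 1: place BR@(1,2)
Op 2: remove (1,2)
Op 3: place WQ@(4,4)
Op 4: place BR@(3,2)
Op 5: remove (3,2)
Per-piece attacks for B:
B attacks (0,0): no

Answer: no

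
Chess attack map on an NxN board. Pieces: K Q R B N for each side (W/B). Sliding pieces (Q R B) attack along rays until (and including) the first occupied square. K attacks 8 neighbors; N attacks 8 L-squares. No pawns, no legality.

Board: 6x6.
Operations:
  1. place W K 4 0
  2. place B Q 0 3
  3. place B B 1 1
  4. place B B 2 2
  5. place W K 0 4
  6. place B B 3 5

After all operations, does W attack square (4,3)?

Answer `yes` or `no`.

Op 1: place WK@(4,0)
Op 2: place BQ@(0,3)
Op 3: place BB@(1,1)
Op 4: place BB@(2,2)
Op 5: place WK@(0,4)
Op 6: place BB@(3,5)
Per-piece attacks for W:
  WK@(0,4): attacks (0,5) (0,3) (1,4) (1,5) (1,3)
  WK@(4,0): attacks (4,1) (5,0) (3,0) (5,1) (3,1)
W attacks (4,3): no

Answer: no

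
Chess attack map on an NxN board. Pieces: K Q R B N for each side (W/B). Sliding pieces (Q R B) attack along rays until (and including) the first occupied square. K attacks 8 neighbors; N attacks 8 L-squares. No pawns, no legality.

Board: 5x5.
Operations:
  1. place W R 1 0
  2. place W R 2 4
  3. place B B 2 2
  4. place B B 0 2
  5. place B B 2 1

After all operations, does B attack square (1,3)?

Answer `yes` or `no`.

Answer: yes

Derivation:
Op 1: place WR@(1,0)
Op 2: place WR@(2,4)
Op 3: place BB@(2,2)
Op 4: place BB@(0,2)
Op 5: place BB@(2,1)
Per-piece attacks for B:
  BB@(0,2): attacks (1,3) (2,4) (1,1) (2,0) [ray(1,1) blocked at (2,4)]
  BB@(2,1): attacks (3,2) (4,3) (3,0) (1,2) (0,3) (1,0) [ray(-1,-1) blocked at (1,0)]
  BB@(2,2): attacks (3,3) (4,4) (3,1) (4,0) (1,3) (0,4) (1,1) (0,0)
B attacks (1,3): yes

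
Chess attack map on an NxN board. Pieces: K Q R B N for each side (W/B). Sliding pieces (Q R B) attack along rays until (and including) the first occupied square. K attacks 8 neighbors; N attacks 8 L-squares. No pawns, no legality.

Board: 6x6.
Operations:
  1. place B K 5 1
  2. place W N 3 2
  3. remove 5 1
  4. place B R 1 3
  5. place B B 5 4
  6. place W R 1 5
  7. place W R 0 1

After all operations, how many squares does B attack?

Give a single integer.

Op 1: place BK@(5,1)
Op 2: place WN@(3,2)
Op 3: remove (5,1)
Op 4: place BR@(1,3)
Op 5: place BB@(5,4)
Op 6: place WR@(1,5)
Op 7: place WR@(0,1)
Per-piece attacks for B:
  BR@(1,3): attacks (1,4) (1,5) (1,2) (1,1) (1,0) (2,3) (3,3) (4,3) (5,3) (0,3) [ray(0,1) blocked at (1,5)]
  BB@(5,4): attacks (4,5) (4,3) (3,2) [ray(-1,-1) blocked at (3,2)]
Union (12 distinct): (0,3) (1,0) (1,1) (1,2) (1,4) (1,5) (2,3) (3,2) (3,3) (4,3) (4,5) (5,3)

Answer: 12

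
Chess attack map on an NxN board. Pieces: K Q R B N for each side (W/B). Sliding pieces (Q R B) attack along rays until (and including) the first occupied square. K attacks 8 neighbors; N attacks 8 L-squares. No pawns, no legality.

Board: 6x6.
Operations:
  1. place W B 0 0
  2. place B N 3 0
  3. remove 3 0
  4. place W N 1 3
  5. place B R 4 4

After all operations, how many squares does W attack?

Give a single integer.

Answer: 10

Derivation:
Op 1: place WB@(0,0)
Op 2: place BN@(3,0)
Op 3: remove (3,0)
Op 4: place WN@(1,3)
Op 5: place BR@(4,4)
Per-piece attacks for W:
  WB@(0,0): attacks (1,1) (2,2) (3,3) (4,4) [ray(1,1) blocked at (4,4)]
  WN@(1,3): attacks (2,5) (3,4) (0,5) (2,1) (3,2) (0,1)
Union (10 distinct): (0,1) (0,5) (1,1) (2,1) (2,2) (2,5) (3,2) (3,3) (3,4) (4,4)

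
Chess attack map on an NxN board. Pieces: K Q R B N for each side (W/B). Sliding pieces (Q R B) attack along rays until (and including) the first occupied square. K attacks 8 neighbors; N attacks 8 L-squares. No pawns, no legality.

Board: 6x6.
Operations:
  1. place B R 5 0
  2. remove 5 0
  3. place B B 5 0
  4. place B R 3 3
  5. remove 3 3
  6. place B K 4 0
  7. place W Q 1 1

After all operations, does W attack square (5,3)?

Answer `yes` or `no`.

Op 1: place BR@(5,0)
Op 2: remove (5,0)
Op 3: place BB@(5,0)
Op 4: place BR@(3,3)
Op 5: remove (3,3)
Op 6: place BK@(4,0)
Op 7: place WQ@(1,1)
Per-piece attacks for W:
  WQ@(1,1): attacks (1,2) (1,3) (1,4) (1,5) (1,0) (2,1) (3,1) (4,1) (5,1) (0,1) (2,2) (3,3) (4,4) (5,5) (2,0) (0,2) (0,0)
W attacks (5,3): no

Answer: no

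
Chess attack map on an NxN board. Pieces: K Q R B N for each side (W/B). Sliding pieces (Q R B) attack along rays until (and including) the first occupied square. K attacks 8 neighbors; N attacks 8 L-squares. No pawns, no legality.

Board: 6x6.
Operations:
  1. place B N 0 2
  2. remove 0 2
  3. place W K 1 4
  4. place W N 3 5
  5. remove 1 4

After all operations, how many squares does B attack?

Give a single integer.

Answer: 0

Derivation:
Op 1: place BN@(0,2)
Op 2: remove (0,2)
Op 3: place WK@(1,4)
Op 4: place WN@(3,5)
Op 5: remove (1,4)
Per-piece attacks for B:
Union (0 distinct): (none)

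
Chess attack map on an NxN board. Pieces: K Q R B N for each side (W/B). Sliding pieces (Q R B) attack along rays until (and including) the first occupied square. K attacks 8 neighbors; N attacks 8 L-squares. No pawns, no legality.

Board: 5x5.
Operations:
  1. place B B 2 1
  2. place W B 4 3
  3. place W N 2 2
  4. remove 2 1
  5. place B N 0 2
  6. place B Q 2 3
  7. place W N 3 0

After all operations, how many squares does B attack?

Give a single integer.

Op 1: place BB@(2,1)
Op 2: place WB@(4,3)
Op 3: place WN@(2,2)
Op 4: remove (2,1)
Op 5: place BN@(0,2)
Op 6: place BQ@(2,3)
Op 7: place WN@(3,0)
Per-piece attacks for B:
  BN@(0,2): attacks (1,4) (2,3) (1,0) (2,1)
  BQ@(2,3): attacks (2,4) (2,2) (3,3) (4,3) (1,3) (0,3) (3,4) (3,2) (4,1) (1,4) (1,2) (0,1) [ray(0,-1) blocked at (2,2); ray(1,0) blocked at (4,3)]
Union (15 distinct): (0,1) (0,3) (1,0) (1,2) (1,3) (1,4) (2,1) (2,2) (2,3) (2,4) (3,2) (3,3) (3,4) (4,1) (4,3)

Answer: 15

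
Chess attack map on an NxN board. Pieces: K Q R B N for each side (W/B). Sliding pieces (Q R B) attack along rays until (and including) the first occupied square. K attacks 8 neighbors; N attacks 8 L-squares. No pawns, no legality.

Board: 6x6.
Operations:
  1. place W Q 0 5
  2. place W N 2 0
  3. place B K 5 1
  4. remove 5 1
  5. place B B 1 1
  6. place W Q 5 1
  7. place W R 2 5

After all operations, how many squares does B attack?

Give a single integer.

Op 1: place WQ@(0,5)
Op 2: place WN@(2,0)
Op 3: place BK@(5,1)
Op 4: remove (5,1)
Op 5: place BB@(1,1)
Op 6: place WQ@(5,1)
Op 7: place WR@(2,5)
Per-piece attacks for B:
  BB@(1,1): attacks (2,2) (3,3) (4,4) (5,5) (2,0) (0,2) (0,0) [ray(1,-1) blocked at (2,0)]
Union (7 distinct): (0,0) (0,2) (2,0) (2,2) (3,3) (4,4) (5,5)

Answer: 7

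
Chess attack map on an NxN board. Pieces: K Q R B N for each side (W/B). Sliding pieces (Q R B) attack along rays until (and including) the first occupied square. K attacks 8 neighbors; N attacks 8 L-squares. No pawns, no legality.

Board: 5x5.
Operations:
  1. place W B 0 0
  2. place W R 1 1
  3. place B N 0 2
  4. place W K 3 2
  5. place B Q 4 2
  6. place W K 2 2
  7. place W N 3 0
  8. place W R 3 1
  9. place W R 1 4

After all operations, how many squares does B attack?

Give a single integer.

Answer: 12

Derivation:
Op 1: place WB@(0,0)
Op 2: place WR@(1,1)
Op 3: place BN@(0,2)
Op 4: place WK@(3,2)
Op 5: place BQ@(4,2)
Op 6: place WK@(2,2)
Op 7: place WN@(3,0)
Op 8: place WR@(3,1)
Op 9: place WR@(1,4)
Per-piece attacks for B:
  BN@(0,2): attacks (1,4) (2,3) (1,0) (2,1)
  BQ@(4,2): attacks (4,3) (4,4) (4,1) (4,0) (3,2) (3,3) (2,4) (3,1) [ray(-1,0) blocked at (3,2); ray(-1,-1) blocked at (3,1)]
Union (12 distinct): (1,0) (1,4) (2,1) (2,3) (2,4) (3,1) (3,2) (3,3) (4,0) (4,1) (4,3) (4,4)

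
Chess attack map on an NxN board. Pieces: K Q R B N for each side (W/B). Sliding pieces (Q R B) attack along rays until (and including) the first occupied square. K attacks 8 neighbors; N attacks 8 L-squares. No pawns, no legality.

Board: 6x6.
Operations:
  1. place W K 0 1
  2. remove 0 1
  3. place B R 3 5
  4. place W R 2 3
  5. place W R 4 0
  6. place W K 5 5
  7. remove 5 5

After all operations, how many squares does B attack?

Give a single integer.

Answer: 10

Derivation:
Op 1: place WK@(0,1)
Op 2: remove (0,1)
Op 3: place BR@(3,5)
Op 4: place WR@(2,3)
Op 5: place WR@(4,0)
Op 6: place WK@(5,5)
Op 7: remove (5,5)
Per-piece attacks for B:
  BR@(3,5): attacks (3,4) (3,3) (3,2) (3,1) (3,0) (4,5) (5,5) (2,5) (1,5) (0,5)
Union (10 distinct): (0,5) (1,5) (2,5) (3,0) (3,1) (3,2) (3,3) (3,4) (4,5) (5,5)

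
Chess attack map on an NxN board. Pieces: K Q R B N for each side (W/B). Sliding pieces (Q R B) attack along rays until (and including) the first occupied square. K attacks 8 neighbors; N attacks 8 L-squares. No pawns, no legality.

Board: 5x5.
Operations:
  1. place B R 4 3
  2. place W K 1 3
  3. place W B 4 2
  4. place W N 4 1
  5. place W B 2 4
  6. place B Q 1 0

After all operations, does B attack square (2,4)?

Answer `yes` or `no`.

Op 1: place BR@(4,3)
Op 2: place WK@(1,3)
Op 3: place WB@(4,2)
Op 4: place WN@(4,1)
Op 5: place WB@(2,4)
Op 6: place BQ@(1,0)
Per-piece attacks for B:
  BQ@(1,0): attacks (1,1) (1,2) (1,3) (2,0) (3,0) (4,0) (0,0) (2,1) (3,2) (4,3) (0,1) [ray(0,1) blocked at (1,3); ray(1,1) blocked at (4,3)]
  BR@(4,3): attacks (4,4) (4,2) (3,3) (2,3) (1,3) [ray(0,-1) blocked at (4,2); ray(-1,0) blocked at (1,3)]
B attacks (2,4): no

Answer: no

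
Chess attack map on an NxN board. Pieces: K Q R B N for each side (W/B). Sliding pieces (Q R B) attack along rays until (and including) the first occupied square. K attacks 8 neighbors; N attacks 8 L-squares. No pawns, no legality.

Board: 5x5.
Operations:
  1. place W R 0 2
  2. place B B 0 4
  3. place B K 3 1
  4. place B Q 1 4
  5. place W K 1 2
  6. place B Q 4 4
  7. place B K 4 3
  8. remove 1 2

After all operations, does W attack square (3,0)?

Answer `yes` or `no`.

Op 1: place WR@(0,2)
Op 2: place BB@(0,4)
Op 3: place BK@(3,1)
Op 4: place BQ@(1,4)
Op 5: place WK@(1,2)
Op 6: place BQ@(4,4)
Op 7: place BK@(4,3)
Op 8: remove (1,2)
Per-piece attacks for W:
  WR@(0,2): attacks (0,3) (0,4) (0,1) (0,0) (1,2) (2,2) (3,2) (4,2) [ray(0,1) blocked at (0,4)]
W attacks (3,0): no

Answer: no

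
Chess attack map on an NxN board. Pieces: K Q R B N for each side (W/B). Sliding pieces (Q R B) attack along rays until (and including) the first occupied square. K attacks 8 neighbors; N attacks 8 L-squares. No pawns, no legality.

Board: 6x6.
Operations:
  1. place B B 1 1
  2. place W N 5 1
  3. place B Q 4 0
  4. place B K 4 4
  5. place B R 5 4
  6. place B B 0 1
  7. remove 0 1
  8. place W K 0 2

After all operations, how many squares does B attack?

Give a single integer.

Answer: 23

Derivation:
Op 1: place BB@(1,1)
Op 2: place WN@(5,1)
Op 3: place BQ@(4,0)
Op 4: place BK@(4,4)
Op 5: place BR@(5,4)
Op 6: place BB@(0,1)
Op 7: remove (0,1)
Op 8: place WK@(0,2)
Per-piece attacks for B:
  BB@(1,1): attacks (2,2) (3,3) (4,4) (2,0) (0,2) (0,0) [ray(1,1) blocked at (4,4); ray(-1,1) blocked at (0,2)]
  BQ@(4,0): attacks (4,1) (4,2) (4,3) (4,4) (5,0) (3,0) (2,0) (1,0) (0,0) (5,1) (3,1) (2,2) (1,3) (0,4) [ray(0,1) blocked at (4,4); ray(1,1) blocked at (5,1)]
  BK@(4,4): attacks (4,5) (4,3) (5,4) (3,4) (5,5) (5,3) (3,5) (3,3)
  BR@(5,4): attacks (5,5) (5,3) (5,2) (5,1) (4,4) [ray(0,-1) blocked at (5,1); ray(-1,0) blocked at (4,4)]
Union (23 distinct): (0,0) (0,2) (0,4) (1,0) (1,3) (2,0) (2,2) (3,0) (3,1) (3,3) (3,4) (3,5) (4,1) (4,2) (4,3) (4,4) (4,5) (5,0) (5,1) (5,2) (5,3) (5,4) (5,5)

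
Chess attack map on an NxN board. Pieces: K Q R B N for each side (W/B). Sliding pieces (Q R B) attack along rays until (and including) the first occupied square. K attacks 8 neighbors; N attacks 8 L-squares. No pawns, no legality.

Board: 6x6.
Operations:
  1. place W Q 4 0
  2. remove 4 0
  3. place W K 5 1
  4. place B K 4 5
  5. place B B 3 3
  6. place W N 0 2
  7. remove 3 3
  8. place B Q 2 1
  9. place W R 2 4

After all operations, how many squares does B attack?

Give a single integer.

Answer: 20

Derivation:
Op 1: place WQ@(4,0)
Op 2: remove (4,0)
Op 3: place WK@(5,1)
Op 4: place BK@(4,5)
Op 5: place BB@(3,3)
Op 6: place WN@(0,2)
Op 7: remove (3,3)
Op 8: place BQ@(2,1)
Op 9: place WR@(2,4)
Per-piece attacks for B:
  BQ@(2,1): attacks (2,2) (2,3) (2,4) (2,0) (3,1) (4,1) (5,1) (1,1) (0,1) (3,2) (4,3) (5,4) (3,0) (1,2) (0,3) (1,0) [ray(0,1) blocked at (2,4); ray(1,0) blocked at (5,1)]
  BK@(4,5): attacks (4,4) (5,5) (3,5) (5,4) (3,4)
Union (20 distinct): (0,1) (0,3) (1,0) (1,1) (1,2) (2,0) (2,2) (2,3) (2,4) (3,0) (3,1) (3,2) (3,4) (3,5) (4,1) (4,3) (4,4) (5,1) (5,4) (5,5)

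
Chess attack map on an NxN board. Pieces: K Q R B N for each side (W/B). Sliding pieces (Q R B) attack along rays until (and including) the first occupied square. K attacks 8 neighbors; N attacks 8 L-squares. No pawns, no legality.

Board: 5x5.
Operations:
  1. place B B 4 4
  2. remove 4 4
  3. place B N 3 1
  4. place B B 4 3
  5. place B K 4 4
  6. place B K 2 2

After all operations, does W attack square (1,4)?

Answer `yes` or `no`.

Answer: no

Derivation:
Op 1: place BB@(4,4)
Op 2: remove (4,4)
Op 3: place BN@(3,1)
Op 4: place BB@(4,3)
Op 5: place BK@(4,4)
Op 6: place BK@(2,2)
Per-piece attacks for W:
W attacks (1,4): no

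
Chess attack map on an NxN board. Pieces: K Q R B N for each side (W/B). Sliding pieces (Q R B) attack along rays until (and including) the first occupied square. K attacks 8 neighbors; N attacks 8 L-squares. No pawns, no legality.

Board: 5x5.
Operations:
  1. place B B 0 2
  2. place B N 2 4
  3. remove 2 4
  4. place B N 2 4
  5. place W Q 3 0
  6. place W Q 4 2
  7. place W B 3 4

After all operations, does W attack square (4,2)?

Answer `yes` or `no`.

Answer: no

Derivation:
Op 1: place BB@(0,2)
Op 2: place BN@(2,4)
Op 3: remove (2,4)
Op 4: place BN@(2,4)
Op 5: place WQ@(3,0)
Op 6: place WQ@(4,2)
Op 7: place WB@(3,4)
Per-piece attacks for W:
  WQ@(3,0): attacks (3,1) (3,2) (3,3) (3,4) (4,0) (2,0) (1,0) (0,0) (4,1) (2,1) (1,2) (0,3) [ray(0,1) blocked at (3,4)]
  WB@(3,4): attacks (4,3) (2,3) (1,2) (0,1)
  WQ@(4,2): attacks (4,3) (4,4) (4,1) (4,0) (3,2) (2,2) (1,2) (0,2) (3,3) (2,4) (3,1) (2,0) [ray(-1,0) blocked at (0,2); ray(-1,1) blocked at (2,4)]
W attacks (4,2): no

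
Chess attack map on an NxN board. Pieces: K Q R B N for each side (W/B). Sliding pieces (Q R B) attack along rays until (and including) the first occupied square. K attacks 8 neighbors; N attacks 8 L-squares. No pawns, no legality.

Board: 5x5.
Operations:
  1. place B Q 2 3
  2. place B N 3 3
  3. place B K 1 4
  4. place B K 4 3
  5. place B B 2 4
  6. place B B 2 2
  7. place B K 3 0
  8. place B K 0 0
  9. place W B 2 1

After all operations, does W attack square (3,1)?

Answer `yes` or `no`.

Answer: no

Derivation:
Op 1: place BQ@(2,3)
Op 2: place BN@(3,3)
Op 3: place BK@(1,4)
Op 4: place BK@(4,3)
Op 5: place BB@(2,4)
Op 6: place BB@(2,2)
Op 7: place BK@(3,0)
Op 8: place BK@(0,0)
Op 9: place WB@(2,1)
Per-piece attacks for W:
  WB@(2,1): attacks (3,2) (4,3) (3,0) (1,2) (0,3) (1,0) [ray(1,1) blocked at (4,3); ray(1,-1) blocked at (3,0)]
W attacks (3,1): no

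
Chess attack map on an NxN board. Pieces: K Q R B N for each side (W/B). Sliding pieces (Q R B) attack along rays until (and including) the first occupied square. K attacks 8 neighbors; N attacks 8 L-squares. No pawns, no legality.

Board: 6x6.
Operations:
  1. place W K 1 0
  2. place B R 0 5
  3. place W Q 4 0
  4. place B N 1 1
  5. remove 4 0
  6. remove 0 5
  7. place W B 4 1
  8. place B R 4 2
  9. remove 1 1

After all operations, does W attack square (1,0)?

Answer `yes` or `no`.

Op 1: place WK@(1,0)
Op 2: place BR@(0,5)
Op 3: place WQ@(4,0)
Op 4: place BN@(1,1)
Op 5: remove (4,0)
Op 6: remove (0,5)
Op 7: place WB@(4,1)
Op 8: place BR@(4,2)
Op 9: remove (1,1)
Per-piece attacks for W:
  WK@(1,0): attacks (1,1) (2,0) (0,0) (2,1) (0,1)
  WB@(4,1): attacks (5,2) (5,0) (3,2) (2,3) (1,4) (0,5) (3,0)
W attacks (1,0): no

Answer: no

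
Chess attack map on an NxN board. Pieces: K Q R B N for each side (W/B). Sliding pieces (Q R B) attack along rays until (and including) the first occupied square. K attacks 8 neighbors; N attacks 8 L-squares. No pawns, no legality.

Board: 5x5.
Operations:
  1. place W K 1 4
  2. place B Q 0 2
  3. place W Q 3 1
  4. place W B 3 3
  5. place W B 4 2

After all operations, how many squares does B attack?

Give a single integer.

Answer: 12

Derivation:
Op 1: place WK@(1,4)
Op 2: place BQ@(0,2)
Op 3: place WQ@(3,1)
Op 4: place WB@(3,3)
Op 5: place WB@(4,2)
Per-piece attacks for B:
  BQ@(0,2): attacks (0,3) (0,4) (0,1) (0,0) (1,2) (2,2) (3,2) (4,2) (1,3) (2,4) (1,1) (2,0) [ray(1,0) blocked at (4,2)]
Union (12 distinct): (0,0) (0,1) (0,3) (0,4) (1,1) (1,2) (1,3) (2,0) (2,2) (2,4) (3,2) (4,2)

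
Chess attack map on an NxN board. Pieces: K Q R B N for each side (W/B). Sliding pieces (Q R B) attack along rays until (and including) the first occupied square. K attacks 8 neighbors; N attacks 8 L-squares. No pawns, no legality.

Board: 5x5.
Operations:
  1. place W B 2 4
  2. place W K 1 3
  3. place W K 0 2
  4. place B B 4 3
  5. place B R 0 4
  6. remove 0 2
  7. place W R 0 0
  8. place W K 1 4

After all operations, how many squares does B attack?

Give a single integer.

Op 1: place WB@(2,4)
Op 2: place WK@(1,3)
Op 3: place WK@(0,2)
Op 4: place BB@(4,3)
Op 5: place BR@(0,4)
Op 6: remove (0,2)
Op 7: place WR@(0,0)
Op 8: place WK@(1,4)
Per-piece attacks for B:
  BR@(0,4): attacks (0,3) (0,2) (0,1) (0,0) (1,4) [ray(0,-1) blocked at (0,0); ray(1,0) blocked at (1,4)]
  BB@(4,3): attacks (3,4) (3,2) (2,1) (1,0)
Union (9 distinct): (0,0) (0,1) (0,2) (0,3) (1,0) (1,4) (2,1) (3,2) (3,4)

Answer: 9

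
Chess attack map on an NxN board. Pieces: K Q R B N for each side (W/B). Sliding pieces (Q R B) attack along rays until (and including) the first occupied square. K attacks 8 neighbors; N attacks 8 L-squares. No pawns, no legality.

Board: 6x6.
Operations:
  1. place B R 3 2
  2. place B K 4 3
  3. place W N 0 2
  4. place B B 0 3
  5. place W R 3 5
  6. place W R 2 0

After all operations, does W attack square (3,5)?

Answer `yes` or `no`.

Answer: no

Derivation:
Op 1: place BR@(3,2)
Op 2: place BK@(4,3)
Op 3: place WN@(0,2)
Op 4: place BB@(0,3)
Op 5: place WR@(3,5)
Op 6: place WR@(2,0)
Per-piece attacks for W:
  WN@(0,2): attacks (1,4) (2,3) (1,0) (2,1)
  WR@(2,0): attacks (2,1) (2,2) (2,3) (2,4) (2,5) (3,0) (4,0) (5,0) (1,0) (0,0)
  WR@(3,5): attacks (3,4) (3,3) (3,2) (4,5) (5,5) (2,5) (1,5) (0,5) [ray(0,-1) blocked at (3,2)]
W attacks (3,5): no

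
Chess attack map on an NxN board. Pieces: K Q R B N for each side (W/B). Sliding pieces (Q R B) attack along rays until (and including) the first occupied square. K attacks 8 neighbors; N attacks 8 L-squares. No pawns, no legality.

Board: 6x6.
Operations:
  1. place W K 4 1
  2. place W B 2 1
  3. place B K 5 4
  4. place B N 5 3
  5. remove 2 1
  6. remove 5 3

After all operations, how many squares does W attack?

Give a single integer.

Answer: 8

Derivation:
Op 1: place WK@(4,1)
Op 2: place WB@(2,1)
Op 3: place BK@(5,4)
Op 4: place BN@(5,3)
Op 5: remove (2,1)
Op 6: remove (5,3)
Per-piece attacks for W:
  WK@(4,1): attacks (4,2) (4,0) (5,1) (3,1) (5,2) (5,0) (3,2) (3,0)
Union (8 distinct): (3,0) (3,1) (3,2) (4,0) (4,2) (5,0) (5,1) (5,2)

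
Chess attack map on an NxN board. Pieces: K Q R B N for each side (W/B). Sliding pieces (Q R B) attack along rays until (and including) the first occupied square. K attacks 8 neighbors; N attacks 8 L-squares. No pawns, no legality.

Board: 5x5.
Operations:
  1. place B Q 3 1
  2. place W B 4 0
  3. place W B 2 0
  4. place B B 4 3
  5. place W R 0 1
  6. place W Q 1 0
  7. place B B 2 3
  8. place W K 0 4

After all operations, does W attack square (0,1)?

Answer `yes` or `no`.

Answer: yes

Derivation:
Op 1: place BQ@(3,1)
Op 2: place WB@(4,0)
Op 3: place WB@(2,0)
Op 4: place BB@(4,3)
Op 5: place WR@(0,1)
Op 6: place WQ@(1,0)
Op 7: place BB@(2,3)
Op 8: place WK@(0,4)
Per-piece attacks for W:
  WR@(0,1): attacks (0,2) (0,3) (0,4) (0,0) (1,1) (2,1) (3,1) [ray(0,1) blocked at (0,4); ray(1,0) blocked at (3,1)]
  WK@(0,4): attacks (0,3) (1,4) (1,3)
  WQ@(1,0): attacks (1,1) (1,2) (1,3) (1,4) (2,0) (0,0) (2,1) (3,2) (4,3) (0,1) [ray(1,0) blocked at (2,0); ray(1,1) blocked at (4,3); ray(-1,1) blocked at (0,1)]
  WB@(2,0): attacks (3,1) (1,1) (0,2) [ray(1,1) blocked at (3,1)]
  WB@(4,0): attacks (3,1) [ray(-1,1) blocked at (3,1)]
W attacks (0,1): yes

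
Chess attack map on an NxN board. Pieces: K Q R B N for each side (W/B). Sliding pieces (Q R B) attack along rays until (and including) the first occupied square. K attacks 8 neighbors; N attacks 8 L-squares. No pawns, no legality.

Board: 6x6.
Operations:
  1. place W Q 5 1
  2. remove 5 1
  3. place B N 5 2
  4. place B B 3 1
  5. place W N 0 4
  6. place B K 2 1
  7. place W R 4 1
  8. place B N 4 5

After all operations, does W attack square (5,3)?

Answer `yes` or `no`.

Op 1: place WQ@(5,1)
Op 2: remove (5,1)
Op 3: place BN@(5,2)
Op 4: place BB@(3,1)
Op 5: place WN@(0,4)
Op 6: place BK@(2,1)
Op 7: place WR@(4,1)
Op 8: place BN@(4,5)
Per-piece attacks for W:
  WN@(0,4): attacks (2,5) (1,2) (2,3)
  WR@(4,1): attacks (4,2) (4,3) (4,4) (4,5) (4,0) (5,1) (3,1) [ray(0,1) blocked at (4,5); ray(-1,0) blocked at (3,1)]
W attacks (5,3): no

Answer: no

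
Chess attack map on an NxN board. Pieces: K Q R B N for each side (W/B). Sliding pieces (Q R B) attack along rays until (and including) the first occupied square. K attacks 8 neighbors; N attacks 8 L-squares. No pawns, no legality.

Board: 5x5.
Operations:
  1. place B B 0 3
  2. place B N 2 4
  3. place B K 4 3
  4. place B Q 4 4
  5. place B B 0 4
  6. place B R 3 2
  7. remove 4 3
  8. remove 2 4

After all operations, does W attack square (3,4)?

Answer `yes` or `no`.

Op 1: place BB@(0,3)
Op 2: place BN@(2,4)
Op 3: place BK@(4,3)
Op 4: place BQ@(4,4)
Op 5: place BB@(0,4)
Op 6: place BR@(3,2)
Op 7: remove (4,3)
Op 8: remove (2,4)
Per-piece attacks for W:
W attacks (3,4): no

Answer: no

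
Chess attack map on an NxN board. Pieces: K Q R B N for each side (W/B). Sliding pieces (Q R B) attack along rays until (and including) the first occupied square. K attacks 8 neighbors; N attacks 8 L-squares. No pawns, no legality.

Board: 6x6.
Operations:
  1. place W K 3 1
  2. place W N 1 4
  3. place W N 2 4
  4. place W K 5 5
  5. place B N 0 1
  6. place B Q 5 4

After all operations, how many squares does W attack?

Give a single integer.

Op 1: place WK@(3,1)
Op 2: place WN@(1,4)
Op 3: place WN@(2,4)
Op 4: place WK@(5,5)
Op 5: place BN@(0,1)
Op 6: place BQ@(5,4)
Per-piece attacks for W:
  WN@(1,4): attacks (3,5) (2,2) (3,3) (0,2)
  WN@(2,4): attacks (4,5) (0,5) (3,2) (4,3) (1,2) (0,3)
  WK@(3,1): attacks (3,2) (3,0) (4,1) (2,1) (4,2) (4,0) (2,2) (2,0)
  WK@(5,5): attacks (5,4) (4,5) (4,4)
Union (18 distinct): (0,2) (0,3) (0,5) (1,2) (2,0) (2,1) (2,2) (3,0) (3,2) (3,3) (3,5) (4,0) (4,1) (4,2) (4,3) (4,4) (4,5) (5,4)

Answer: 18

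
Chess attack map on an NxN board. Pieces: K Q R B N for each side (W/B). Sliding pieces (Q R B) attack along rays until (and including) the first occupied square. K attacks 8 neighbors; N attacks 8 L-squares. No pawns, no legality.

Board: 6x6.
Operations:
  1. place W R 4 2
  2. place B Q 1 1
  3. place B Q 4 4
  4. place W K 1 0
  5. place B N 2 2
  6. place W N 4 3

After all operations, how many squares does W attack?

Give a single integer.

Op 1: place WR@(4,2)
Op 2: place BQ@(1,1)
Op 3: place BQ@(4,4)
Op 4: place WK@(1,0)
Op 5: place BN@(2,2)
Op 6: place WN@(4,3)
Per-piece attacks for W:
  WK@(1,0): attacks (1,1) (2,0) (0,0) (2,1) (0,1)
  WR@(4,2): attacks (4,3) (4,1) (4,0) (5,2) (3,2) (2,2) [ray(0,1) blocked at (4,3); ray(-1,0) blocked at (2,2)]
  WN@(4,3): attacks (5,5) (3,5) (2,4) (5,1) (3,1) (2,2)
Union (16 distinct): (0,0) (0,1) (1,1) (2,0) (2,1) (2,2) (2,4) (3,1) (3,2) (3,5) (4,0) (4,1) (4,3) (5,1) (5,2) (5,5)

Answer: 16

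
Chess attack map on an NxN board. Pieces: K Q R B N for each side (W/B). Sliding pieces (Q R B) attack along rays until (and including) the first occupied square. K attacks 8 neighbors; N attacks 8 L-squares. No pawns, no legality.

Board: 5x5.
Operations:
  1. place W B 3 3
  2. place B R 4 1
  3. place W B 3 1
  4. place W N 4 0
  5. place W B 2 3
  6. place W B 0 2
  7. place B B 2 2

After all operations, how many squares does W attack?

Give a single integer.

Answer: 15

Derivation:
Op 1: place WB@(3,3)
Op 2: place BR@(4,1)
Op 3: place WB@(3,1)
Op 4: place WN@(4,0)
Op 5: place WB@(2,3)
Op 6: place WB@(0,2)
Op 7: place BB@(2,2)
Per-piece attacks for W:
  WB@(0,2): attacks (1,3) (2,4) (1,1) (2,0)
  WB@(2,3): attacks (3,4) (3,2) (4,1) (1,4) (1,2) (0,1) [ray(1,-1) blocked at (4,1)]
  WB@(3,1): attacks (4,2) (4,0) (2,2) (2,0) [ray(1,-1) blocked at (4,0); ray(-1,1) blocked at (2,2)]
  WB@(3,3): attacks (4,4) (4,2) (2,4) (2,2) [ray(-1,-1) blocked at (2,2)]
  WN@(4,0): attacks (3,2) (2,1)
Union (15 distinct): (0,1) (1,1) (1,2) (1,3) (1,4) (2,0) (2,1) (2,2) (2,4) (3,2) (3,4) (4,0) (4,1) (4,2) (4,4)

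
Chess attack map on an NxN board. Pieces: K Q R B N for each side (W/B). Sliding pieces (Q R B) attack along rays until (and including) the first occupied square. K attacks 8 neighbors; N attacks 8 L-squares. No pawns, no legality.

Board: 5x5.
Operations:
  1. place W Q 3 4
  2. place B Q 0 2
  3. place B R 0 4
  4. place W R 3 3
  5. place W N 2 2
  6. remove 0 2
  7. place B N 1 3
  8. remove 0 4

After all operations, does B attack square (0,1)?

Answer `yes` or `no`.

Answer: yes

Derivation:
Op 1: place WQ@(3,4)
Op 2: place BQ@(0,2)
Op 3: place BR@(0,4)
Op 4: place WR@(3,3)
Op 5: place WN@(2,2)
Op 6: remove (0,2)
Op 7: place BN@(1,3)
Op 8: remove (0,4)
Per-piece attacks for B:
  BN@(1,3): attacks (3,4) (2,1) (3,2) (0,1)
B attacks (0,1): yes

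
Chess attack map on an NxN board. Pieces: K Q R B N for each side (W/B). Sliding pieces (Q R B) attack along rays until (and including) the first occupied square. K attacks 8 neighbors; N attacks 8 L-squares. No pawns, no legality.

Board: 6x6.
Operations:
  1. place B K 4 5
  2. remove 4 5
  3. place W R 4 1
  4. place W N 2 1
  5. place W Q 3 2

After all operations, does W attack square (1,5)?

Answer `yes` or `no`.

Answer: no

Derivation:
Op 1: place BK@(4,5)
Op 2: remove (4,5)
Op 3: place WR@(4,1)
Op 4: place WN@(2,1)
Op 5: place WQ@(3,2)
Per-piece attacks for W:
  WN@(2,1): attacks (3,3) (4,2) (1,3) (0,2) (4,0) (0,0)
  WQ@(3,2): attacks (3,3) (3,4) (3,5) (3,1) (3,0) (4,2) (5,2) (2,2) (1,2) (0,2) (4,3) (5,4) (4,1) (2,3) (1,4) (0,5) (2,1) [ray(1,-1) blocked at (4,1); ray(-1,-1) blocked at (2,1)]
  WR@(4,1): attacks (4,2) (4,3) (4,4) (4,5) (4,0) (5,1) (3,1) (2,1) [ray(-1,0) blocked at (2,1)]
W attacks (1,5): no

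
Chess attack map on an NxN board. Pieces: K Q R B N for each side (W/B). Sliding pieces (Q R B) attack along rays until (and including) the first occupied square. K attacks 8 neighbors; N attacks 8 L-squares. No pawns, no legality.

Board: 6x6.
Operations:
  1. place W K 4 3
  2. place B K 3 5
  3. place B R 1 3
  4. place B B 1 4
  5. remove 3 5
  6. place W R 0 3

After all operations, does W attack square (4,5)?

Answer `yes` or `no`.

Op 1: place WK@(4,3)
Op 2: place BK@(3,5)
Op 3: place BR@(1,3)
Op 4: place BB@(1,4)
Op 5: remove (3,5)
Op 6: place WR@(0,3)
Per-piece attacks for W:
  WR@(0,3): attacks (0,4) (0,5) (0,2) (0,1) (0,0) (1,3) [ray(1,0) blocked at (1,3)]
  WK@(4,3): attacks (4,4) (4,2) (5,3) (3,3) (5,4) (5,2) (3,4) (3,2)
W attacks (4,5): no

Answer: no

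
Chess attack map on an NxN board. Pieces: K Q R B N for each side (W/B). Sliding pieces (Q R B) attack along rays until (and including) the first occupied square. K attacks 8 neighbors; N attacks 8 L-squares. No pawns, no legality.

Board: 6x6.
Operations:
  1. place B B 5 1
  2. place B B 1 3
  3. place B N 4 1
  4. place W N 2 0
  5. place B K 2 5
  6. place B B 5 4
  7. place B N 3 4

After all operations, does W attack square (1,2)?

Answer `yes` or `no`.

Answer: yes

Derivation:
Op 1: place BB@(5,1)
Op 2: place BB@(1,3)
Op 3: place BN@(4,1)
Op 4: place WN@(2,0)
Op 5: place BK@(2,5)
Op 6: place BB@(5,4)
Op 7: place BN@(3,4)
Per-piece attacks for W:
  WN@(2,0): attacks (3,2) (4,1) (1,2) (0,1)
W attacks (1,2): yes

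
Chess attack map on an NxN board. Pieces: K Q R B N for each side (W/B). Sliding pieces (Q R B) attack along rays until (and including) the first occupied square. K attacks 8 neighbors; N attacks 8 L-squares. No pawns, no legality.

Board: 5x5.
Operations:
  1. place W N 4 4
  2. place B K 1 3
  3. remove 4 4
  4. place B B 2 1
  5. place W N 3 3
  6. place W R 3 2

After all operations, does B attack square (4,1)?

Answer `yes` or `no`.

Op 1: place WN@(4,4)
Op 2: place BK@(1,3)
Op 3: remove (4,4)
Op 4: place BB@(2,1)
Op 5: place WN@(3,3)
Op 6: place WR@(3,2)
Per-piece attacks for B:
  BK@(1,3): attacks (1,4) (1,2) (2,3) (0,3) (2,4) (2,2) (0,4) (0,2)
  BB@(2,1): attacks (3,2) (3,0) (1,2) (0,3) (1,0) [ray(1,1) blocked at (3,2)]
B attacks (4,1): no

Answer: no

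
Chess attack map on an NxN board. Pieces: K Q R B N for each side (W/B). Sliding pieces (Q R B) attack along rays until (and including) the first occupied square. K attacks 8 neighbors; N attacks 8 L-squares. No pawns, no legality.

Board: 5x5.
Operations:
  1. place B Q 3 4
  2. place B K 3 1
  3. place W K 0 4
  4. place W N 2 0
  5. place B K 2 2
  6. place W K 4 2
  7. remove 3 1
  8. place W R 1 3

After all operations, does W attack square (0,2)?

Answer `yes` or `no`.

Answer: no

Derivation:
Op 1: place BQ@(3,4)
Op 2: place BK@(3,1)
Op 3: place WK@(0,4)
Op 4: place WN@(2,0)
Op 5: place BK@(2,2)
Op 6: place WK@(4,2)
Op 7: remove (3,1)
Op 8: place WR@(1,3)
Per-piece attacks for W:
  WK@(0,4): attacks (0,3) (1,4) (1,3)
  WR@(1,3): attacks (1,4) (1,2) (1,1) (1,0) (2,3) (3,3) (4,3) (0,3)
  WN@(2,0): attacks (3,2) (4,1) (1,2) (0,1)
  WK@(4,2): attacks (4,3) (4,1) (3,2) (3,3) (3,1)
W attacks (0,2): no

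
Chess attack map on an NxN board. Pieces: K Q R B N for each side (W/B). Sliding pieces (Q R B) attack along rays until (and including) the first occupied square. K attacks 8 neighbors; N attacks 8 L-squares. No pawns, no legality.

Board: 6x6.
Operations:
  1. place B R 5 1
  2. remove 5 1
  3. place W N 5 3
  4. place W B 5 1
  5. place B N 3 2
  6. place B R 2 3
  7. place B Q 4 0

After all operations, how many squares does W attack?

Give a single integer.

Op 1: place BR@(5,1)
Op 2: remove (5,1)
Op 3: place WN@(5,3)
Op 4: place WB@(5,1)
Op 5: place BN@(3,2)
Op 6: place BR@(2,3)
Op 7: place BQ@(4,0)
Per-piece attacks for W:
  WB@(5,1): attacks (4,2) (3,3) (2,4) (1,5) (4,0) [ray(-1,-1) blocked at (4,0)]
  WN@(5,3): attacks (4,5) (3,4) (4,1) (3,2)
Union (9 distinct): (1,5) (2,4) (3,2) (3,3) (3,4) (4,0) (4,1) (4,2) (4,5)

Answer: 9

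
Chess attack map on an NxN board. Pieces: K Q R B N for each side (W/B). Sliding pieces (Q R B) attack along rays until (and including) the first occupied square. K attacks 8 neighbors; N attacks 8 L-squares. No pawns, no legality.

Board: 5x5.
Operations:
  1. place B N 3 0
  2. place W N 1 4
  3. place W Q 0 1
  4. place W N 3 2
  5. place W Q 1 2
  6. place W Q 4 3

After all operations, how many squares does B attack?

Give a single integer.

Answer: 3

Derivation:
Op 1: place BN@(3,0)
Op 2: place WN@(1,4)
Op 3: place WQ@(0,1)
Op 4: place WN@(3,2)
Op 5: place WQ@(1,2)
Op 6: place WQ@(4,3)
Per-piece attacks for B:
  BN@(3,0): attacks (4,2) (2,2) (1,1)
Union (3 distinct): (1,1) (2,2) (4,2)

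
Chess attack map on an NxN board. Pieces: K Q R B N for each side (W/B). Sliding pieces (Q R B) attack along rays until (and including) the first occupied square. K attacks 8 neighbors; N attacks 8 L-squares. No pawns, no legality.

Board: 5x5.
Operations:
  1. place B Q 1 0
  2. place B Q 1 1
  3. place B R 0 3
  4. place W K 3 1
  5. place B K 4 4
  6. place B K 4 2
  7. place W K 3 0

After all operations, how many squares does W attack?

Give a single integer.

Answer: 9

Derivation:
Op 1: place BQ@(1,0)
Op 2: place BQ@(1,1)
Op 3: place BR@(0,3)
Op 4: place WK@(3,1)
Op 5: place BK@(4,4)
Op 6: place BK@(4,2)
Op 7: place WK@(3,0)
Per-piece attacks for W:
  WK@(3,0): attacks (3,1) (4,0) (2,0) (4,1) (2,1)
  WK@(3,1): attacks (3,2) (3,0) (4,1) (2,1) (4,2) (4,0) (2,2) (2,0)
Union (9 distinct): (2,0) (2,1) (2,2) (3,0) (3,1) (3,2) (4,0) (4,1) (4,2)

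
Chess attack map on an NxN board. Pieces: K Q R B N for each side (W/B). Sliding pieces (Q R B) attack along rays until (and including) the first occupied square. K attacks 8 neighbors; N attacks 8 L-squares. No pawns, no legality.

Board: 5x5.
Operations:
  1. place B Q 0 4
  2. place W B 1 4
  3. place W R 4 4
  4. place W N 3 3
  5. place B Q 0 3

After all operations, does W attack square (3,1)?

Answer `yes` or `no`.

Op 1: place BQ@(0,4)
Op 2: place WB@(1,4)
Op 3: place WR@(4,4)
Op 4: place WN@(3,3)
Op 5: place BQ@(0,3)
Per-piece attacks for W:
  WB@(1,4): attacks (2,3) (3,2) (4,1) (0,3) [ray(-1,-1) blocked at (0,3)]
  WN@(3,3): attacks (1,4) (4,1) (2,1) (1,2)
  WR@(4,4): attacks (4,3) (4,2) (4,1) (4,0) (3,4) (2,4) (1,4) [ray(-1,0) blocked at (1,4)]
W attacks (3,1): no

Answer: no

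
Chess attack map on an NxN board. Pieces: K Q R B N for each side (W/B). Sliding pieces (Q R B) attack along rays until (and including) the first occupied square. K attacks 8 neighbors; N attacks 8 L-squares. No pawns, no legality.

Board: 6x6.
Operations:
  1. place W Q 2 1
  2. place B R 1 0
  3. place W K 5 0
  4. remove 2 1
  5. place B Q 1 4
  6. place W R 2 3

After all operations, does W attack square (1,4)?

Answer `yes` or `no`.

Op 1: place WQ@(2,1)
Op 2: place BR@(1,0)
Op 3: place WK@(5,0)
Op 4: remove (2,1)
Op 5: place BQ@(1,4)
Op 6: place WR@(2,3)
Per-piece attacks for W:
  WR@(2,3): attacks (2,4) (2,5) (2,2) (2,1) (2,0) (3,3) (4,3) (5,3) (1,3) (0,3)
  WK@(5,0): attacks (5,1) (4,0) (4,1)
W attacks (1,4): no

Answer: no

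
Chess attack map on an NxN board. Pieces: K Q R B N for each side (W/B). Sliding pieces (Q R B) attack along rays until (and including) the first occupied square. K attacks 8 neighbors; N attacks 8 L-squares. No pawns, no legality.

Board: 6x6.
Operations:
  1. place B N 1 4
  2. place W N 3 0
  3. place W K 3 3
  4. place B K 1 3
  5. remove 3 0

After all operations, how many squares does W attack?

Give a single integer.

Op 1: place BN@(1,4)
Op 2: place WN@(3,0)
Op 3: place WK@(3,3)
Op 4: place BK@(1,3)
Op 5: remove (3,0)
Per-piece attacks for W:
  WK@(3,3): attacks (3,4) (3,2) (4,3) (2,3) (4,4) (4,2) (2,4) (2,2)
Union (8 distinct): (2,2) (2,3) (2,4) (3,2) (3,4) (4,2) (4,3) (4,4)

Answer: 8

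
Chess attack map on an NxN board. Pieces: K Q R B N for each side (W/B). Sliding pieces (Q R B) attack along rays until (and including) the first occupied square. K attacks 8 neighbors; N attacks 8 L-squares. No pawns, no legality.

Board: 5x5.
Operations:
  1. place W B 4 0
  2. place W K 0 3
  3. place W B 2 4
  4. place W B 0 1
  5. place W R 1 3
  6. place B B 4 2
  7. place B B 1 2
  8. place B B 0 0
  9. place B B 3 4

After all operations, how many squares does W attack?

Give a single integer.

Answer: 13

Derivation:
Op 1: place WB@(4,0)
Op 2: place WK@(0,3)
Op 3: place WB@(2,4)
Op 4: place WB@(0,1)
Op 5: place WR@(1,3)
Op 6: place BB@(4,2)
Op 7: place BB@(1,2)
Op 8: place BB@(0,0)
Op 9: place BB@(3,4)
Per-piece attacks for W:
  WB@(0,1): attacks (1,2) (1,0) [ray(1,1) blocked at (1,2)]
  WK@(0,3): attacks (0,4) (0,2) (1,3) (1,4) (1,2)
  WR@(1,3): attacks (1,4) (1,2) (2,3) (3,3) (4,3) (0,3) [ray(0,-1) blocked at (1,2); ray(-1,0) blocked at (0,3)]
  WB@(2,4): attacks (3,3) (4,2) (1,3) [ray(1,-1) blocked at (4,2); ray(-1,-1) blocked at (1,3)]
  WB@(4,0): attacks (3,1) (2,2) (1,3) [ray(-1,1) blocked at (1,3)]
Union (13 distinct): (0,2) (0,3) (0,4) (1,0) (1,2) (1,3) (1,4) (2,2) (2,3) (3,1) (3,3) (4,2) (4,3)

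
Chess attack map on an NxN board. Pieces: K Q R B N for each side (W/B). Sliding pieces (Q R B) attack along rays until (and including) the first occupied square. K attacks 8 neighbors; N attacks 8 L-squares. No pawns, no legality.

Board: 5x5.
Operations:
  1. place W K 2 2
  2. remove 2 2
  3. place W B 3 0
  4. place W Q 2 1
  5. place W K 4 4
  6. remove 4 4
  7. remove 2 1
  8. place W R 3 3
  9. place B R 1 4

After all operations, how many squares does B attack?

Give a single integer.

Answer: 8

Derivation:
Op 1: place WK@(2,2)
Op 2: remove (2,2)
Op 3: place WB@(3,0)
Op 4: place WQ@(2,1)
Op 5: place WK@(4,4)
Op 6: remove (4,4)
Op 7: remove (2,1)
Op 8: place WR@(3,3)
Op 9: place BR@(1,4)
Per-piece attacks for B:
  BR@(1,4): attacks (1,3) (1,2) (1,1) (1,0) (2,4) (3,4) (4,4) (0,4)
Union (8 distinct): (0,4) (1,0) (1,1) (1,2) (1,3) (2,4) (3,4) (4,4)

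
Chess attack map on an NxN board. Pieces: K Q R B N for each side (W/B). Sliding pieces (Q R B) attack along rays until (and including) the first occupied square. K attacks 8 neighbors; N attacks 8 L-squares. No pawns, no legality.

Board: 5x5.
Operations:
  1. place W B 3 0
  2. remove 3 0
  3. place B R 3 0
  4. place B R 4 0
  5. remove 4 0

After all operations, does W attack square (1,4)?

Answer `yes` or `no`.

Op 1: place WB@(3,0)
Op 2: remove (3,0)
Op 3: place BR@(3,0)
Op 4: place BR@(4,0)
Op 5: remove (4,0)
Per-piece attacks for W:
W attacks (1,4): no

Answer: no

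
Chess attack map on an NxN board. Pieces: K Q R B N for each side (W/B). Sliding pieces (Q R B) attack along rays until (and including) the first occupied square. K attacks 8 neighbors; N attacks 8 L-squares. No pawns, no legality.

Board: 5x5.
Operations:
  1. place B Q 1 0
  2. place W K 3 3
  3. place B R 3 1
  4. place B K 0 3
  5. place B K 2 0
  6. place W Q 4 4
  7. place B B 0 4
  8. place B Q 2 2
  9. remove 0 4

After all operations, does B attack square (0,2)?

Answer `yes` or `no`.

Answer: yes

Derivation:
Op 1: place BQ@(1,0)
Op 2: place WK@(3,3)
Op 3: place BR@(3,1)
Op 4: place BK@(0,3)
Op 5: place BK@(2,0)
Op 6: place WQ@(4,4)
Op 7: place BB@(0,4)
Op 8: place BQ@(2,2)
Op 9: remove (0,4)
Per-piece attacks for B:
  BK@(0,3): attacks (0,4) (0,2) (1,3) (1,4) (1,2)
  BQ@(1,0): attacks (1,1) (1,2) (1,3) (1,4) (2,0) (0,0) (2,1) (3,2) (4,3) (0,1) [ray(1,0) blocked at (2,0)]
  BK@(2,0): attacks (2,1) (3,0) (1,0) (3,1) (1,1)
  BQ@(2,2): attacks (2,3) (2,4) (2,1) (2,0) (3,2) (4,2) (1,2) (0,2) (3,3) (3,1) (1,3) (0,4) (1,1) (0,0) [ray(0,-1) blocked at (2,0); ray(1,1) blocked at (3,3); ray(1,-1) blocked at (3,1)]
  BR@(3,1): attacks (3,2) (3,3) (3,0) (4,1) (2,1) (1,1) (0,1) [ray(0,1) blocked at (3,3)]
B attacks (0,2): yes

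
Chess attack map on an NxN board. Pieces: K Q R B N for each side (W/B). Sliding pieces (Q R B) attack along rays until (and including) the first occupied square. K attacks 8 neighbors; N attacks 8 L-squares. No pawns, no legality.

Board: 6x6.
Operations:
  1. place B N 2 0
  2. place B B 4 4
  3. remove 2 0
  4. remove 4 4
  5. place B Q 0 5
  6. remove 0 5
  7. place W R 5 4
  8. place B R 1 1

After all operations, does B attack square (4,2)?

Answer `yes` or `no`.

Op 1: place BN@(2,0)
Op 2: place BB@(4,4)
Op 3: remove (2,0)
Op 4: remove (4,4)
Op 5: place BQ@(0,5)
Op 6: remove (0,5)
Op 7: place WR@(5,4)
Op 8: place BR@(1,1)
Per-piece attacks for B:
  BR@(1,1): attacks (1,2) (1,3) (1,4) (1,5) (1,0) (2,1) (3,1) (4,1) (5,1) (0,1)
B attacks (4,2): no

Answer: no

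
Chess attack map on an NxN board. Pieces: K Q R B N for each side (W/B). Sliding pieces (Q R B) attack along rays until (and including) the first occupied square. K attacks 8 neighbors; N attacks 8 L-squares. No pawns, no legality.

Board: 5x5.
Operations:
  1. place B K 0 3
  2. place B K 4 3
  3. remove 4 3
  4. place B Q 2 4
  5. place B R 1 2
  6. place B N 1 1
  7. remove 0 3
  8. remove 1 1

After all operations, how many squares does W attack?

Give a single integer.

Op 1: place BK@(0,3)
Op 2: place BK@(4,3)
Op 3: remove (4,3)
Op 4: place BQ@(2,4)
Op 5: place BR@(1,2)
Op 6: place BN@(1,1)
Op 7: remove (0,3)
Op 8: remove (1,1)
Per-piece attacks for W:
Union (0 distinct): (none)

Answer: 0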